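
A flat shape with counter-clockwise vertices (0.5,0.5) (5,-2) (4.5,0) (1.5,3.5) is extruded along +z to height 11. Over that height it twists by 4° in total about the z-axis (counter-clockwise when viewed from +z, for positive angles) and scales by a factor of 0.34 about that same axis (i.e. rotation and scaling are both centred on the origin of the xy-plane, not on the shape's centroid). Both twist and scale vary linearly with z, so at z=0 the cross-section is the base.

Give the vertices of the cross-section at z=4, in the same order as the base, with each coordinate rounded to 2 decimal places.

t = z/height = 4/11 = 0.363636
s = 1 + (scale-1)·z/height = 1 + (0.34-1)·4/11 = 0.760000
θ = twist·z/height = 4°·4/11 = 1.4545° = 0.025387 rad
cos θ = 0.999678, sin θ = 0.025384 (intermediates below are computed at full precision and shown rounded to 5 d.p.)
v1: (0.5,0.5) → rotate → (0.48715,0.51253) → ×s → (0.37023,0.38952) → (0.37,0.39)
v2: (5,-2) → rotate → (5.04916,-1.87244) → ×s → (3.83736,-1.42305) → (3.84,-1.42)
v3: (4.5,0) → rotate → (4.49855,0.11423) → ×s → (3.41890,0.08681) → (3.42,0.09)
v4: (1.5,3.5) → rotate → (1.41067,3.53695) → ×s → (1.07211,2.68808) → (1.07,2.69)

Cross-section at z=4: (0.37,0.39) (3.84,-1.42) (3.42,0.09) (1.07,2.69)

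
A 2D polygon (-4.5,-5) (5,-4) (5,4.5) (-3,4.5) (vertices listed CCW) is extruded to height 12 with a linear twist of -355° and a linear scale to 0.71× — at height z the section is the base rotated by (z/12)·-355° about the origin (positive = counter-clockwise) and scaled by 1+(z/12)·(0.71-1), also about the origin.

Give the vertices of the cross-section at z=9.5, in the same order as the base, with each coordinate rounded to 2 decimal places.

t = z/height = 9.5/12 = 0.791667
s = 1 + (scale-1)·z/height = 1 + (0.71-1)·9.5/12 = 0.770417
θ = twist·z/height = -355°·9.5/12 = -281.0417° = -4.905102 rad
cos θ = 0.191523, sin θ = 0.981488 (intermediates below are computed at full precision and shown rounded to 5 d.p.)
v1: (-4.5,-5) → rotate → (4.04559,-5.37431) → ×s → (3.11679,-4.14046) → (3.12,-4.14)
v2: (5,-4) → rotate → (4.88357,4.14135) → ×s → (3.76238,3.19056) → (3.76,3.19)
v3: (5,4.5) → rotate → (-3.45908,5.76929) → ×s → (-2.66493,4.44476) → (-2.66,4.44)
v4: (-3,4.5) → rotate → (-4.99127,-2.08261) → ×s → (-3.84535,-1.60448) → (-3.85,-1.60)

Cross-section at z=9.5: (3.12,-4.14) (3.76,3.19) (-2.66,4.44) (-3.85,-1.60)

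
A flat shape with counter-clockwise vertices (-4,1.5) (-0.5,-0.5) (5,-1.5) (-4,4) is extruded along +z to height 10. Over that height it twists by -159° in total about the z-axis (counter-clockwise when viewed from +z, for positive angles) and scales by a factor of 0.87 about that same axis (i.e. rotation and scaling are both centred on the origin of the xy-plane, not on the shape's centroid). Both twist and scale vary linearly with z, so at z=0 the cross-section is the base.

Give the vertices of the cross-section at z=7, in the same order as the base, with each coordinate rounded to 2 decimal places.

Cross-section at z=7: (2.59,2.89) (-0.26,0.59) (-2.92,-3.74) (4.71,2.07)

t = z/height = 7/10 = 0.7
s = 1 + (scale-1)·z/height = 1 + (0.87-1)·7/10 = 0.909000
θ = twist·z/height = -159°·7/10 = -111.3000° = -1.942551 rad
cos θ = -0.363251, sin θ = -0.931691 (intermediates below are computed at full precision and shown rounded to 5 d.p.)
v1: (-4,1.5) → rotate → (2.85054,3.18189) → ×s → (2.59114,2.89234) → (2.59,2.89)
v2: (-0.5,-0.5) → rotate → (-0.28422,0.64747) → ×s → (-0.25836,0.58855) → (-0.26,0.59)
v3: (5,-1.5) → rotate → (-3.21379,-4.11358) → ×s → (-2.92134,-3.73924) → (-2.92,-3.74)
v4: (-4,4) → rotate → (5.17977,2.27376) → ×s → (4.70841,2.06685) → (4.71,2.07)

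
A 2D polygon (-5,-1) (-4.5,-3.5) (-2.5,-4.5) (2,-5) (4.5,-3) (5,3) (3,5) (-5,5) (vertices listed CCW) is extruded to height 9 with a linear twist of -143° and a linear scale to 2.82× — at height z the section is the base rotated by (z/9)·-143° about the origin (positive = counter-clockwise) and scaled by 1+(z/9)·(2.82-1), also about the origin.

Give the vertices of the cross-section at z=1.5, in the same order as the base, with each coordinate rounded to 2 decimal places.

Cross-section at z=1.5: (-6.49,1.44) (-7.21,-1.80) (-5.35,-4.05) (-0.25,-7.01) (3.78,-5.95) (7.54,0.94) (6.21,4.38) (-3.33,8.59)

t = z/height = 1.5/9 = 0.166667
s = 1 + (scale-1)·z/height = 1 + (2.82-1)·1.5/9 = 1.303333
θ = twist·z/height = -143°·1.5/9 = -23.8333° = -0.415970 rad
cos θ = 0.914725, sin θ = -0.404078 (intermediates below are computed at full precision and shown rounded to 5 d.p.)
v1: (-5,-1) → rotate → (-4.97770,1.10566) → ×s → (-6.48760,1.44105) → (-6.49,1.44)
v2: (-4.5,-3.5) → rotate → (-5.53053,-1.38319) → ×s → (-7.20813,-1.80275) → (-7.21,-1.80)
v3: (-2.5,-4.5) → rotate → (-4.10516,-3.10607) → ×s → (-5.35039,-4.04824) → (-5.35,-4.05)
v4: (2,-5) → rotate → (-0.19094,-5.38178) → ×s → (-0.24886,-7.01425) → (-0.25,-7.01)
v5: (4.5,-3) → rotate → (2.90403,-4.56252) → ×s → (3.78492,-5.94649) → (3.78,-5.95)
v6: (5,3) → rotate → (5.78586,0.72379) → ×s → (7.54090,0.94334) → (7.54,0.94)
v7: (3,5) → rotate → (4.76456,3.36139) → ×s → (6.20981,4.38101) → (6.21,4.38)
v8: (-5,5) → rotate → (-2.55324,6.59401) → ×s → (-3.32772,8.59419) → (-3.33,8.59)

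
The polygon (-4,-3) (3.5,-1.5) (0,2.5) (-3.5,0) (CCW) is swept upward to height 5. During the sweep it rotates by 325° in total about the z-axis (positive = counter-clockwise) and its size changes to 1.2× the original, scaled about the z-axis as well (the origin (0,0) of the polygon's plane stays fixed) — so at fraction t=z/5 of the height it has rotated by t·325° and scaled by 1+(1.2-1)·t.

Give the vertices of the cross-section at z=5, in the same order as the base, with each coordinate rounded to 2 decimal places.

t = z/height = 5/5 = 1
s = 1 + (scale-1)·z/height = 1 + (1.2-1)·5/5 = 1.200000
θ = twist·z/height = 325°·5/5 = 325.0000° = 5.672320 rad
cos θ = 0.819152, sin θ = -0.573576 (intermediates below are computed at full precision and shown rounded to 5 d.p.)
v1: (-4,-3) → rotate → (-4.99734,-0.16315) → ×s → (-5.99680,-0.19578) → (-6.00,-0.20)
v2: (3.5,-1.5) → rotate → (2.00667,-3.23625) → ×s → (2.40800,-3.88349) → (2.41,-3.88)
v3: (0,2.5) → rotate → (1.43394,2.04788) → ×s → (1.72073,2.45746) → (1.72,2.46)
v4: (-3.5,0) → rotate → (-2.86703,2.00752) → ×s → (-3.44044,2.40902) → (-3.44,2.41)

Cross-section at z=5: (-6.00,-0.20) (2.41,-3.88) (1.72,2.46) (-3.44,2.41)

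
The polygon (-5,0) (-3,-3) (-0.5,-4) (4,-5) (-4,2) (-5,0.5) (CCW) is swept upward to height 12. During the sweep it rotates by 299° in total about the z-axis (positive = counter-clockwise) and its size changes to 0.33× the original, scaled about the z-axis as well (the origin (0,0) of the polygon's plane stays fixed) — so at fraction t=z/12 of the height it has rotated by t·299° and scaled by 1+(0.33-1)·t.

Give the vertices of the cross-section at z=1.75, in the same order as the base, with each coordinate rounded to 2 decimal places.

Cross-section at z=1.75: (-3.27,-3.11) (-0.09,-3.83) (2.16,-2.92) (5.72,-0.78) (-3.86,-1.18) (-3.58,-2.78)

t = z/height = 1.75/12 = 0.145833
s = 1 + (scale-1)·z/height = 1 + (0.33-1)·1.75/12 = 0.902292
θ = twist·z/height = 299°·1.75/12 = 43.6042° = 0.761036 rad
cos θ = 0.724122, sin θ = 0.689672 (intermediates below are computed at full precision and shown rounded to 5 d.p.)
v1: (-5,0) → rotate → (-3.62061,-3.44836) → ×s → (-3.26684,-3.11143) → (-3.27,-3.11)
v2: (-3,-3) → rotate → (-0.10335,-4.24138) → ×s → (-0.09325,-3.82696) → (-0.09,-3.83)
v3: (-0.5,-4) → rotate → (2.39663,-3.24132) → ×s → (2.16246,-2.92462) → (2.16,-2.92)
v4: (4,-5) → rotate → (6.34485,-0.86192) → ×s → (5.72490,-0.77770) → (5.72,-0.78)
v5: (-4,2) → rotate → (-4.27583,-1.31045) → ×s → (-3.85805,-1.18240) → (-3.86,-1.18)
v6: (-5,0.5) → rotate → (-3.96544,-3.08630) → ×s → (-3.57799,-2.78474) → (-3.58,-2.78)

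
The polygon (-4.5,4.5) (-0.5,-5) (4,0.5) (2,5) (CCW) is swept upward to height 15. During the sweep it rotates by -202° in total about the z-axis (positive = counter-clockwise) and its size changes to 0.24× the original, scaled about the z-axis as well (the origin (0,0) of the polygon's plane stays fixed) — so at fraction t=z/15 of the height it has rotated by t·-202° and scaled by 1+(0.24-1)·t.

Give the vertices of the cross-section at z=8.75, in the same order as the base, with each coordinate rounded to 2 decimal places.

Cross-section at z=8.75: (3.38,1.05) (-2.33,1.55) (-0.79,-2.10) (1.94,-2.28)

t = z/height = 8.75/15 = 0.583333
s = 1 + (scale-1)·z/height = 1 + (0.24-1)·8.75/15 = 0.556667
θ = twist·z/height = -202°·8.75/15 = -117.8333° = -2.056580 rad
cos θ = -0.466901, sin θ = -0.884309 (intermediates below are computed at full precision and shown rounded to 5 d.p.)
v1: (-4.5,4.5) → rotate → (6.08045,1.87834) → ×s → (3.38478,1.04561) → (3.38,1.05)
v2: (-0.5,-5) → rotate → (-4.18810,2.77666) → ×s → (-2.33137,1.54567) → (-2.33,1.55)
v3: (4,0.5) → rotate → (-1.42545,-3.77069) → ×s → (-0.79350,-2.09902) → (-0.79,-2.10)
v4: (2,5) → rotate → (3.48775,-4.10312) → ×s → (1.94151,-2.28407) → (1.94,-2.28)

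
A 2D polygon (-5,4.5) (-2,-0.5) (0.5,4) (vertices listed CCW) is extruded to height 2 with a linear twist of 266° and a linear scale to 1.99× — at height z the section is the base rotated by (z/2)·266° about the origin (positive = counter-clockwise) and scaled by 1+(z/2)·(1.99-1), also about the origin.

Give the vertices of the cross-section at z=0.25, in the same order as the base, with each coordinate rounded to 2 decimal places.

Cross-section at z=0.25: (-7.47,1.15) (-1.57,-1.70) (-1.99,4.07)

t = z/height = 0.25/2 = 0.125
s = 1 + (scale-1)·z/height = 1 + (1.99-1)·0.25/2 = 1.123750
θ = twist·z/height = 266°·0.25/2 = 33.2500° = 0.580322 rad
cos θ = 0.836286, sin θ = 0.548293 (intermediates below are computed at full precision and shown rounded to 5 d.p.)
v1: (-5,4.5) → rotate → (-6.64875,1.02182) → ×s → (-7.47153,1.14827) → (-7.47,1.15)
v2: (-2,-0.5) → rotate → (-1.39843,-1.51473) → ×s → (-1.57148,-1.70218) → (-1.57,-1.70)
v3: (0.5,4) → rotate → (-1.77503,3.61929) → ×s → (-1.99469,4.06718) → (-1.99,4.07)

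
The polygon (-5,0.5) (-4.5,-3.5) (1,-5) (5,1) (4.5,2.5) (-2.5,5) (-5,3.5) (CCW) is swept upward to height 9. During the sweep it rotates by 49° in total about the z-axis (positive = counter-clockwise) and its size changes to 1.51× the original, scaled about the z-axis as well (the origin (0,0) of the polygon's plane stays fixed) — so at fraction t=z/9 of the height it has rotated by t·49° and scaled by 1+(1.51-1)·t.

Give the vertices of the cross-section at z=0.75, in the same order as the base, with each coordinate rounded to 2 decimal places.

Cross-section at z=0.75: (-5.24,0.15) (-4.42,-3.97) (1.41,-5.13) (5.13,1.41) (4.49,2.93) (-2.97,5.01) (-5.46,3.27)

t = z/height = 0.75/9 = 0.0833333
s = 1 + (scale-1)·z/height = 1 + (1.51-1)·0.75/9 = 1.042500
θ = twist·z/height = 49°·0.75/9 = 4.0833° = 0.071268 rad
cos θ = 0.997462, sin θ = 0.071207 (intermediates below are computed at full precision and shown rounded to 5 d.p.)
v1: (-5,0.5) → rotate → (-5.02291,0.14269) → ×s → (-5.23639,0.14876) → (-5.24,0.15)
v2: (-4.5,-3.5) → rotate → (-4.23935,-3.81155) → ×s → (-4.41952,-3.97354) → (-4.42,-3.97)
v3: (1,-5) → rotate → (1.35350,-4.91610) → ×s → (1.41102,-5.12503) → (1.41,-5.13)
v4: (5,1) → rotate → (4.91610,1.35350) → ×s → (5.12503,1.41102) → (5.13,1.41)
v5: (4.5,2.5) → rotate → (4.31056,2.81409) → ×s → (4.49376,2.93369) → (4.49,2.93)
v6: (-2.5,5) → rotate → (-2.84969,4.80929) → ×s → (-2.97080,5.01368) → (-2.97,5.01)
v7: (-5,3.5) → rotate → (-5.23653,3.13508) → ×s → (-5.45909,3.26832) → (-5.46,3.27)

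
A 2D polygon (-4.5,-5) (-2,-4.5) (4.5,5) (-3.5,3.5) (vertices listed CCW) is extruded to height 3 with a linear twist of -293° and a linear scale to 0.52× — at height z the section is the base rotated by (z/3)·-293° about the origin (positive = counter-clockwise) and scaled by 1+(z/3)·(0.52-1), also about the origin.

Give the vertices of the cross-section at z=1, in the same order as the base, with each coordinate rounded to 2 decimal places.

t = z/height = 1/3 = 0.333333
s = 1 + (scale-1)·z/height = 1 + (0.52-1)·1/3 = 0.840000
θ = twist·z/height = -293°·1/3 = -97.6667° = -1.704605 rad
cos θ = -0.133410, sin θ = -0.991061 (intermediates below are computed at full precision and shown rounded to 5 d.p.)
v1: (-4.5,-5) → rotate → (-4.35496,5.12682) → ×s → (-3.65817,4.30653) → (-3.66,4.31)
v2: (-2,-4.5) → rotate → (-4.19296,2.58247) → ×s → (-3.52208,2.16927) → (-3.52,2.17)
v3: (4.5,5) → rotate → (4.35496,-5.12682) → ×s → (3.65817,-4.30653) → (3.66,-4.31)
v4: (-3.5,3.5) → rotate → (3.93565,3.00178) → ×s → (3.30594,2.52149) → (3.31,2.52)

Cross-section at z=1: (-3.66,4.31) (-3.52,2.17) (3.66,-4.31) (3.31,2.52)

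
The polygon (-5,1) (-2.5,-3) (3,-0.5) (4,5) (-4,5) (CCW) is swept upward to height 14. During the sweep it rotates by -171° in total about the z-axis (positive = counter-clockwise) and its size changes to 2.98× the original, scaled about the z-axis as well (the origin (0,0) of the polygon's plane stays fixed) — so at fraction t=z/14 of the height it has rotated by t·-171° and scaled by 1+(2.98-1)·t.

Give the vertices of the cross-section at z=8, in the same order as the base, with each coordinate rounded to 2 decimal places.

Cross-section at z=8: (3.54,10.27) (-5.62,6.14) (-1.91,-6.19) (9.42,-9.88) (11.71,7.02)

t = z/height = 8/14 = 0.571429
s = 1 + (scale-1)·z/height = 1 + (2.98-1)·8/14 = 2.131429
θ = twist·z/height = -171°·8/14 = -97.7143° = -1.705436 rad
cos θ = -0.134233, sin θ = -0.990950 (intermediates below are computed at full precision and shown rounded to 5 d.p.)
v1: (-5,1) → rotate → (1.66212,4.82052) → ×s → (3.54268,10.27458) → (3.54,10.27)
v2: (-2.5,-3) → rotate → (-2.63727,2.88007) → ×s → (-5.62114,6.13867) → (-5.62,6.14)
v3: (3,-0.5) → rotate → (-0.89817,-2.90573) → ×s → (-1.91440,-6.19336) → (-1.91,-6.19)
v4: (4,5) → rotate → (4.41782,-4.63497) → ×s → (9.41626,-9.87910) → (9.42,-9.88)
v5: (-4,5) → rotate → (5.49168,3.29263) → ×s → (11.70513,7.01801) → (11.71,7.02)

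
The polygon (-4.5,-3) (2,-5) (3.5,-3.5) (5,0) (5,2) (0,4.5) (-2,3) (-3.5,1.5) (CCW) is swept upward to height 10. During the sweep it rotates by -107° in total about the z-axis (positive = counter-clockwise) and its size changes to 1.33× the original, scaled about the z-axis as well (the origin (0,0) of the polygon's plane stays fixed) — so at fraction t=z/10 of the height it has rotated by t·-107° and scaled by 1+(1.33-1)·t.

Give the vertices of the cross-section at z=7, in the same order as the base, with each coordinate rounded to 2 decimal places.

Cross-section at z=7: (-5.01,4.39) (-5.30,-3.98) (-3.04,-5.28) (1.60,-5.94) (3.98,-5.30) (5.35,1.44) (2.92,3.34) (0.66,4.64)

t = z/height = 7/10 = 0.7
s = 1 + (scale-1)·z/height = 1 + (1.33-1)·7/10 = 1.231000
θ = twist·z/height = -107°·7/10 = -74.9000° = -1.307252 rad
cos θ = 0.260505, sin θ = -0.965473 (intermediates below are computed at full precision and shown rounded to 5 d.p.)
v1: (-4.5,-3) → rotate → (-4.06869,3.56311) → ×s → (-5.00856,4.38619) → (-5.01,4.39)
v2: (2,-5) → rotate → (-4.30635,-3.23347) → ×s → (-5.30112,-3.98040) → (-5.30,-3.98)
v3: (3.5,-3.5) → rotate → (-2.46739,-4.29092) → ×s → (-3.03736,-5.28212) → (-3.04,-5.28)
v4: (5,0) → rotate → (1.30252,-4.82736) → ×s → (1.60341,-5.94248) → (1.60,-5.94)
v5: (5,2) → rotate → (3.23347,-4.30635) → ×s → (3.98040,-5.30112) → (3.98,-5.30)
v6: (0,4.5) → rotate → (4.34463,1.17227) → ×s → (5.34824,1.44306) → (5.35,1.44)
v7: (-2,3) → rotate → (2.37541,2.71246) → ×s → (2.92413,3.33904) → (2.92,3.34)
v8: (-3.5,1.5) → rotate → (0.53644,3.76991) → ×s → (0.66036,4.64076) → (0.66,4.64)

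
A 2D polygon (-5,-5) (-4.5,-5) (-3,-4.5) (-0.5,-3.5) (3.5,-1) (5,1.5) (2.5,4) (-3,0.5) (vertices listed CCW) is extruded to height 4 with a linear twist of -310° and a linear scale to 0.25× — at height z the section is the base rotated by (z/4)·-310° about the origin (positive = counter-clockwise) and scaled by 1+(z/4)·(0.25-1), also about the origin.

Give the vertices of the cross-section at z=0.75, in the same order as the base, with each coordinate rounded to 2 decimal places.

t = z/height = 0.75/4 = 0.1875
s = 1 + (scale-1)·z/height = 1 + (0.25-1)·0.75/4 = 0.859375
θ = twist·z/height = -310°·0.75/4 = -58.1250° = -1.014473 rad
cos θ = 0.528068, sin θ = -0.849202 (intermediates below are computed at full precision and shown rounded to 5 d.p.)
v1: (-5,-5) → rotate → (-6.88635,1.60567) → ×s → (-5.91796,1.37987) → (-5.92,1.38)
v2: (-4.5,-5) → rotate → (-6.62232,1.18107) → ×s → (-5.69105,1.01498) → (-5.69,1.01)
v3: (-3,-4.5) → rotate → (-5.40561,0.17130) → ×s → (-4.64545,0.14721) → (-4.65,0.15)
v4: (-0.5,-3.5) → rotate → (-3.23624,-1.42364) → ×s → (-2.78115,-1.22344) → (-2.78,-1.22)
v5: (3.5,-1) → rotate → (0.99904,-3.50028) → ×s → (0.85855,-3.00805) → (0.86,-3.01)
v6: (5,1.5) → rotate → (3.91414,-3.45391) → ×s → (3.36372,-2.96820) → (3.36,-2.97)
v7: (2.5,4) → rotate → (4.71698,-0.01073) → ×s → (4.05365,-0.00922) → (4.05,-0.01)
v8: (-3,0.5) → rotate → (-1.15960,2.81164) → ×s → (-0.99653,2.41625) → (-1.00,2.42)

Cross-section at z=0.75: (-5.92,1.38) (-5.69,1.01) (-4.65,0.15) (-2.78,-1.22) (0.86,-3.01) (3.36,-2.97) (4.05,-0.01) (-1.00,2.42)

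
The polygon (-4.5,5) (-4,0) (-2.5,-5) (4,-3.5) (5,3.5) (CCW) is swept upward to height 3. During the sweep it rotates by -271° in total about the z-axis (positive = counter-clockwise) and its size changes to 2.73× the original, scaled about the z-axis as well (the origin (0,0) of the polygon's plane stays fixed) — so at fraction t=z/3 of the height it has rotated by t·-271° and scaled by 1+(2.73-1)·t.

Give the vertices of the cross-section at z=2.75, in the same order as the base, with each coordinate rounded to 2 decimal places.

Cross-section at z=2.75: (-7.74,-15.58) (3.80,-9.62) (14.40,-1.26) (4.61,12.95) (-13.17,8.69)

t = z/height = 2.75/3 = 0.916667
s = 1 + (scale-1)·z/height = 1 + (2.73-1)·2.75/3 = 2.585833
θ = twist·z/height = -271°·2.75/3 = -248.4167° = -4.335689 rad
cos θ = -0.367854, sin θ = 0.929884 (intermediates below are computed at full precision and shown rounded to 5 d.p.)
v1: (-4.5,5) → rotate → (-2.99407,-6.02375) → ×s → (-7.74218,-15.57640) → (-7.74,-15.58)
v2: (-4,0) → rotate → (1.47142,-3.71953) → ×s → (3.80484,-9.61810) → (3.80,-9.62)
v3: (-2.5,-5) → rotate → (5.56905,-0.48544) → ×s → (14.40064,-1.25526) → (14.40,-1.26)
v4: (4,-3.5) → rotate → (1.78318,5.00702) → ×s → (4.61100,12.94733) → (4.61,12.95)
v5: (5,3.5) → rotate → (-5.09386,3.36193) → ×s → (-13.17188,8.69339) → (-13.17,8.69)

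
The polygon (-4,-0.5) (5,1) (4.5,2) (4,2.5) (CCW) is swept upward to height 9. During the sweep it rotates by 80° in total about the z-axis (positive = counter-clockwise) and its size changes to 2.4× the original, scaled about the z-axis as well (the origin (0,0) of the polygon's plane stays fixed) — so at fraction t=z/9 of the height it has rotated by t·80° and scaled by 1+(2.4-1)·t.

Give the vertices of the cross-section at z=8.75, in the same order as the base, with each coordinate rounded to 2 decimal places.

t = z/height = 8.75/9 = 0.972222
s = 1 + (scale-1)·z/height = 1 + (2.4-1)·8.75/9 = 2.361111
θ = twist·z/height = 80°·8.75/9 = 77.7778° = 1.357478 rad
cos θ = 0.211704, sin θ = 0.977334 (intermediates below are computed at full precision and shown rounded to 5 d.p.)
v1: (-4,-0.5) → rotate → (-0.35815,-4.01519) → ×s → (-0.84563,-9.48030) → (-0.85,-9.48)
v2: (5,1) → rotate → (0.08119,5.09837) → ×s → (0.19169,12.03783) → (0.19,12.04)
v3: (4.5,2) → rotate → (-1.00200,4.82141) → ×s → (-2.36583,11.38388) → (-2.37,11.38)
v4: (4,2.5) → rotate → (-1.59652,4.43860) → ×s → (-3.76956,10.48002) → (-3.77,10.48)

Cross-section at z=8.75: (-0.85,-9.48) (0.19,12.04) (-2.37,11.38) (-3.77,10.48)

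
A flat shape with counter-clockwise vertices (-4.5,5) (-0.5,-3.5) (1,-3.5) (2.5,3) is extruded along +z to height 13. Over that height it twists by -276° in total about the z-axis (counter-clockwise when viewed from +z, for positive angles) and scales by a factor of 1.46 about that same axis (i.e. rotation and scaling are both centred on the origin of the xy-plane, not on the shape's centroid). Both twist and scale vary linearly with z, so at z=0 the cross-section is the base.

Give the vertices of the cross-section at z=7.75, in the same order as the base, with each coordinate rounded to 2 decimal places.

Cross-section at z=7.75: (7.23,-4.61) (-0.57,4.47) (-2.42,3.96) (-2.05,-4.53)

t = z/height = 7.75/13 = 0.596154
s = 1 + (scale-1)·z/height = 1 + (1.46-1)·7.75/13 = 1.274231
θ = twist·z/height = -276°·7.75/13 = -164.5385° = -2.871738 rad
cos θ = -0.963810, sin θ = -0.266591 (intermediates below are computed at full precision and shown rounded to 5 d.p.)
v1: (-4.5,5) → rotate → (5.67010,-3.61939) → ×s → (7.22502,-4.61193) → (7.23,-4.61)
v2: (-0.5,-3.5) → rotate → (-0.45117,3.50663) → ×s → (-0.57489,4.46826) → (-0.57,4.47)
v3: (1,-3.5) → rotate → (-1.89688,3.10674) → ×s → (-2.41706,3.95871) → (-2.42,3.96)
v4: (2.5,3) → rotate → (-1.60975,-3.55791) → ×s → (-2.05119,-4.53360) → (-2.05,-4.53)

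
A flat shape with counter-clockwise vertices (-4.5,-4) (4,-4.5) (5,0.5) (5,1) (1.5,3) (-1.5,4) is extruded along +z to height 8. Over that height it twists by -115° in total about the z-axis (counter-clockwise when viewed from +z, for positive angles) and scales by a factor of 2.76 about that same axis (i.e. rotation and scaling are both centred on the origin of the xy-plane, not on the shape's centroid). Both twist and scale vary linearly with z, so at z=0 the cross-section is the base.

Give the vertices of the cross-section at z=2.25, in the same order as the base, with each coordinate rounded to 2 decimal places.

Cross-section at z=2.25: (-8.88,-1.45) (1.45,-8.88) (6.72,-3.37) (7.12,-2.74) (4.29,2.59) (1.30,6.25)

t = z/height = 2.25/8 = 0.28125
s = 1 + (scale-1)·z/height = 1 + (2.76-1)·2.25/8 = 1.495000
θ = twist·z/height = -115°·2.25/8 = -32.3438° = -0.564505 rad
cos θ = 0.844854, sin θ = -0.534998 (intermediates below are computed at full precision and shown rounded to 5 d.p.)
v1: (-4.5,-4) → rotate → (-5.94183,-0.97192) → ×s → (-8.88304,-1.45303) → (-8.88,-1.45)
v2: (4,-4.5) → rotate → (0.97192,-5.94183) → ×s → (1.45303,-8.88304) → (1.45,-8.88)
v3: (5,0.5) → rotate → (4.49177,-2.25256) → ×s → (6.71519,-3.36758) → (6.72,-3.37)
v4: (5,1) → rotate → (4.75927,-1.83013) → ×s → (7.11510,-2.73605) → (7.12,-2.74)
v5: (1.5,3) → rotate → (2.87227,1.73206) → ×s → (4.29405,2.58944) → (4.29,2.59)
v6: (-1.5,4) → rotate → (0.87271,4.18191) → ×s → (1.30470,6.25196) → (1.30,6.25)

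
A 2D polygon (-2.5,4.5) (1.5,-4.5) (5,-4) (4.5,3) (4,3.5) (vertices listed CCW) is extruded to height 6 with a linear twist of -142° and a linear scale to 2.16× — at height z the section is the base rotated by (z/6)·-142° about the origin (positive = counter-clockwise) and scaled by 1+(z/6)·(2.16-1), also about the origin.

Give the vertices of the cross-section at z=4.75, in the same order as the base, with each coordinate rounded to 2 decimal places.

t = z/height = 4.75/6 = 0.791667
s = 1 + (scale-1)·z/height = 1 + (2.16-1)·4.75/6 = 1.918333
θ = twist·z/height = -142°·4.75/6 = -112.4167° = -1.962041 rad
cos θ = -0.381339, sin θ = -0.924435 (intermediates below are computed at full precision and shown rounded to 5 d.p.)
v1: (-2.5,4.5) → rotate → (5.11331,0.59506) → ×s → (9.80903,1.14153) → (9.81,1.14)
v2: (1.5,-4.5) → rotate → (-4.73197,0.32937) → ×s → (-9.07749,0.63185) → (-9.08,0.63)
v3: (5,-4) → rotate → (-5.60444,-3.09682) → ×s → (-10.75118,-5.94073) → (-10.75,-5.94)
v4: (4.5,3) → rotate → (1.05728,-5.30398) → ×s → (2.02821,-10.17479) → (2.03,-10.17)
v5: (4,3.5) → rotate → (1.71017,-5.03243) → ×s → (3.28067,-9.65387) → (3.28,-9.65)

Cross-section at z=4.75: (9.81,1.14) (-9.08,0.63) (-10.75,-5.94) (2.03,-10.17) (3.28,-9.65)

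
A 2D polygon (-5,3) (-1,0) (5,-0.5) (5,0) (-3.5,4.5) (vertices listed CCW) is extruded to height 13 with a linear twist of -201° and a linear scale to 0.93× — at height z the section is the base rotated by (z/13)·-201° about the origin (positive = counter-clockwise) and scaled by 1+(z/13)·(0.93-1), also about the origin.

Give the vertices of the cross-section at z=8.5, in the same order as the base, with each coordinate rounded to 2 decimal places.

Cross-section at z=8.5: (5.30,1.68) (0.63,0.72) (-3.51,-3.26) (-3.16,-3.58) (5.43,-0.34)

t = z/height = 8.5/13 = 0.653846
s = 1 + (scale-1)·z/height = 1 + (0.93-1)·8.5/13 = 0.954231
θ = twist·z/height = -201°·8.5/13 = -131.4231° = -2.293765 rad
cos θ = -0.661614, sin θ = -0.749845 (intermediates below are computed at full precision and shown rounded to 5 d.p.)
v1: (-5,3) → rotate → (5.55760,1.76438) → ×s → (5.30324,1.68363) → (5.30,1.68)
v2: (-1,0) → rotate → (0.66161,0.74984) → ×s → (0.63133,0.71552) → (0.63,0.72)
v3: (5,-0.5) → rotate → (-3.68299,-3.41842) → ×s → (-3.51442,-3.26196) → (-3.51,-3.26)
v4: (5,0) → rotate → (-3.30807,-3.74922) → ×s → (-3.15666,-3.57762) → (-3.16,-3.58)
v5: (-3.5,4.5) → rotate → (5.68995,-0.35281) → ×s → (5.42953,-0.33666) → (5.43,-0.34)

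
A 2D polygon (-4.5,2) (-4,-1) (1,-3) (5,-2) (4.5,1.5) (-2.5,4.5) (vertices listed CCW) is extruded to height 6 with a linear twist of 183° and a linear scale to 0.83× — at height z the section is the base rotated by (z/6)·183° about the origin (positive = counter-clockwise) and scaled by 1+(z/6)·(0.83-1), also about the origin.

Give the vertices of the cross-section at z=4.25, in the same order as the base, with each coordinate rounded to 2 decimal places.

t = z/height = 4.25/6 = 0.708333
s = 1 + (scale-1)·z/height = 1 + (0.83-1)·4.25/6 = 0.879583
θ = twist·z/height = 183°·4.25/6 = 129.6250° = 2.262383 rad
cos θ = -0.637760, sin θ = 0.770235 (intermediates below are computed at full precision and shown rounded to 5 d.p.)
v1: (-4.5,2) → rotate → (1.32945,-4.74158) → ×s → (1.16936,-4.17061) → (1.17,-4.17)
v2: (-4,-1) → rotate → (3.32128,-2.44318) → ×s → (2.92134,-2.14898) → (2.92,-2.15)
v3: (1,-3) → rotate → (1.67294,2.68352) → ×s → (1.47149,2.36038) → (1.47,2.36)
v4: (5,-2) → rotate → (-1.64833,5.12670) → ×s → (-1.44984,4.50936) → (-1.45,4.51)
v5: (4.5,1.5) → rotate → (-4.02527,2.50942) → ×s → (-3.54056,2.20724) → (-3.54,2.21)
v6: (-2.5,4.5) → rotate → (-1.87166,-4.79551) → ×s → (-1.64628,-4.21805) → (-1.65,-4.22)

Cross-section at z=4.25: (1.17,-4.17) (2.92,-2.15) (1.47,2.36) (-1.45,4.51) (-3.54,2.21) (-1.65,-4.22)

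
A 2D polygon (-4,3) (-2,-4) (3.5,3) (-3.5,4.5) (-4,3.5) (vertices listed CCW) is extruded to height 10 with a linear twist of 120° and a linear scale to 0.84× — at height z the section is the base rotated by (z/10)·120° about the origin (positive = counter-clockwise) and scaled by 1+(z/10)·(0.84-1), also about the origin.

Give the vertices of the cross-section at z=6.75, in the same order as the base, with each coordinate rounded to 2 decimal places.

t = z/height = 6.75/10 = 0.675
s = 1 + (scale-1)·z/height = 1 + (0.84-1)·6.75/10 = 0.892000
θ = twist·z/height = 120°·6.75/10 = 81.0000° = 1.413717 rad
cos θ = 0.156434, sin θ = 0.987688 (intermediates below are computed at full precision and shown rounded to 5 d.p.)
v1: (-4,3) → rotate → (-3.58880,-3.48145) → ×s → (-3.20121,-3.10545) → (-3.20,-3.11)
v2: (-2,-4) → rotate → (3.63788,-2.60111) → ×s → (3.24499,-2.32019) → (3.24,-2.32)
v3: (3.5,3) → rotate → (-2.41554,3.92621) → ×s → (-2.15467,3.50218) → (-2.15,3.50)
v4: (-3.5,4.5) → rotate → (-4.99212,-2.75295) → ×s → (-4.45297,-2.45564) → (-4.45,-2.46)
v5: (-4,3.5) → rotate → (-4.08265,-3.40323) → ×s → (-3.64172,-3.03568) → (-3.64,-3.04)

Cross-section at z=6.75: (-3.20,-3.11) (3.24,-2.32) (-2.15,3.50) (-4.45,-2.46) (-3.64,-3.04)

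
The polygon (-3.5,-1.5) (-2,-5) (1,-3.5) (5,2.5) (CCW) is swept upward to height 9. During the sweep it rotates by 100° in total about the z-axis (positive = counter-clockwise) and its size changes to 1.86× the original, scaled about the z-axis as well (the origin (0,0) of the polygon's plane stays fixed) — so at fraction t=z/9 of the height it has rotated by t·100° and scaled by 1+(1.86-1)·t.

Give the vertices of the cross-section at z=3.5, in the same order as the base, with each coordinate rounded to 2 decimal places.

Cross-section at z=3.5: (-2.38,-4.49) (2.11,-6.87) (3.97,-2.80) (3.10,6.79)

t = z/height = 3.5/9 = 0.388889
s = 1 + (scale-1)·z/height = 1 + (1.86-1)·3.5/9 = 1.334444
θ = twist·z/height = 100°·3.5/9 = 38.8889° = 0.678739 rad
cos θ = 0.778365, sin θ = 0.627812 (intermediates below are computed at full precision and shown rounded to 5 d.p.)
v1: (-3.5,-1.5) → rotate → (-1.78256,-3.36489) → ×s → (-2.37873,-4.49026) → (-2.38,-4.49)
v2: (-2,-5) → rotate → (1.58233,-5.14745) → ×s → (2.11153,-6.86898) → (2.11,-6.87)
v3: (1,-3.5) → rotate → (2.97571,-2.09647) → ×s → (3.97092,-2.79762) → (3.97,-2.80)
v4: (5,2.5) → rotate → (2.32229,5.08497) → ×s → (3.09897,6.78561) → (3.10,6.79)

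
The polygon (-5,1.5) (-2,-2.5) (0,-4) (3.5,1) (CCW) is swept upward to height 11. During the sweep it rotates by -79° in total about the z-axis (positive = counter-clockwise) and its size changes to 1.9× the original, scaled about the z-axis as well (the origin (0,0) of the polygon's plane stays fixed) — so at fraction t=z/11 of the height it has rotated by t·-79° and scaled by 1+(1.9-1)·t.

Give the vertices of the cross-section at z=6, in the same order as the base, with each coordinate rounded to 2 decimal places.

Cross-section at z=6: (-3.92,6.73) (-4.72,-0.68) (-4.07,-4.36) (4.83,-2.48)

t = z/height = 6/11 = 0.545455
s = 1 + (scale-1)·z/height = 1 + (1.9-1)·6/11 = 1.490909
θ = twist·z/height = -79°·6/11 = -43.0909° = -0.752078 rad
cos θ = 0.730271, sin θ = -0.683158 (intermediates below are computed at full precision and shown rounded to 5 d.p.)
v1: (-5,1.5) → rotate → (-2.62662,4.51120) → ×s → (-3.91605,6.72578) → (-3.92,6.73)
v2: (-2,-2.5) → rotate → (-3.16844,-0.45936) → ×s → (-4.72385,-0.68487) → (-4.72,-0.68)
v3: (0,-4) → rotate → (-2.73263,-2.92108) → ×s → (-4.07411,-4.35507) → (-4.07,-4.36)
v4: (3.5,1) → rotate → (3.23911,-1.66078) → ×s → (4.82921,-2.47608) → (4.83,-2.48)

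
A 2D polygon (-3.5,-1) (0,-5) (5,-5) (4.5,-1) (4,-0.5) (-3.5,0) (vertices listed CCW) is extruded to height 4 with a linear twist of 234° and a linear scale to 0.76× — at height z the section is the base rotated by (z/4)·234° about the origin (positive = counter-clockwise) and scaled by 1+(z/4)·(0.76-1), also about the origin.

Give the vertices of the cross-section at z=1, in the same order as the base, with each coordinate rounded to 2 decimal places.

t = z/height = 1/4 = 0.25
s = 1 + (scale-1)·z/height = 1 + (0.76-1)·1/4 = 0.940000
θ = twist·z/height = 234°·1/4 = 58.5000° = 1.021018 rad
cos θ = 0.522499, sin θ = 0.852640 (intermediates below are computed at full precision and shown rounded to 5 d.p.)
v1: (-3.5,-1) → rotate → (-0.97610,-3.50674) → ×s → (-0.91754,-3.29633) → (-0.92,-3.30)
v2: (0,-5) → rotate → (4.26320,-2.61249) → ×s → (4.00741,-2.45574) → (4.01,-2.46)
v3: (5,-5) → rotate → (6.87569,1.65071) → ×s → (6.46315,1.55167) → (6.46,1.55)
v4: (4.5,-1) → rotate → (3.20388,3.31438) → ×s → (3.01165,3.11552) → (3.01,3.12)
v5: (4,-0.5) → rotate → (2.51631,3.14931) → ×s → (2.36534,2.96035) → (2.37,2.96)
v6: (-3.5,0) → rotate → (-1.82874,-2.98424) → ×s → (-1.71902,-2.80519) → (-1.72,-2.81)

Cross-section at z=1: (-0.92,-3.30) (4.01,-2.46) (6.46,1.55) (3.01,3.12) (2.37,2.96) (-1.72,-2.81)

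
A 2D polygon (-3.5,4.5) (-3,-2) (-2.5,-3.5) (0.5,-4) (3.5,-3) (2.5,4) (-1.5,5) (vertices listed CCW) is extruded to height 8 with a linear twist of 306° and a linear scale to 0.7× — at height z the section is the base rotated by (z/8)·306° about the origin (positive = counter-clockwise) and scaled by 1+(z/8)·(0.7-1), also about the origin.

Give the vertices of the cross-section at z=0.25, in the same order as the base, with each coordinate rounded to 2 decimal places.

t = z/height = 0.25/8 = 0.03125
s = 1 + (scale-1)·z/height = 1 + (0.7-1)·0.25/8 = 0.990625
θ = twist·z/height = 306°·0.25/8 = 9.5625° = 0.166897 rad
cos θ = 0.986105, sin θ = 0.166123 (intermediates below are computed at full precision and shown rounded to 5 d.p.)
v1: (-3.5,4.5) → rotate → (-4.19892,3.85604) → ×s → (-4.15956,3.81989) → (-4.16,3.82)
v2: (-3,-2) → rotate → (-2.62607,-2.47058) → ×s → (-2.60145,-2.44742) → (-2.60,-2.45)
v3: (-2.5,-3.5) → rotate → (-1.88383,-3.86668) → ×s → (-1.86617,-3.83043) → (-1.87,-3.83)
v4: (0.5,-4) → rotate → (1.15755,-3.86136) → ×s → (1.14669,-3.82516) → (1.15,-3.83)
v5: (3.5,-3) → rotate → (3.94974,-2.37688) → ×s → (3.91271,-2.35460) → (3.91,-2.35)
v6: (2.5,4) → rotate → (1.80077,4.35973) → ×s → (1.78389,4.31886) → (1.78,4.32)
v7: (-1.5,5) → rotate → (-2.30977,4.68134) → ×s → (-2.28812,4.63745) → (-2.29,4.64)

Cross-section at z=0.25: (-4.16,3.82) (-2.60,-2.45) (-1.87,-3.83) (1.15,-3.83) (3.91,-2.35) (1.78,4.32) (-2.29,4.64)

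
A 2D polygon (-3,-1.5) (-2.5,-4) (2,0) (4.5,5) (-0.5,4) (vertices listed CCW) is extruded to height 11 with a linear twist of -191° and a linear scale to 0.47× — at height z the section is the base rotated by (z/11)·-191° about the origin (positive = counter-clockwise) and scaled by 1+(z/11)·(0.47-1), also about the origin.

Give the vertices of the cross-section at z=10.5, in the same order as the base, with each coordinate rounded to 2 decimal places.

Cross-section at z=10.5: (1.51,0.68) (1.31,1.92) (-0.99,0.04) (-2.32,-2.38) (0.17,-1.98)

t = z/height = 10.5/11 = 0.954545
s = 1 + (scale-1)·z/height = 1 + (0.47-1)·10.5/11 = 0.494091
θ = twist·z/height = -191°·10.5/11 = -182.3182° = -3.182053 rad
cos θ = -0.999182, sin θ = 0.040449 (intermediates below are computed at full precision and shown rounded to 5 d.p.)
v1: (-3,-1.5) → rotate → (3.05822,1.37743) → ×s → (1.51104,0.68057) → (1.51,0.68)
v2: (-2.5,-4) → rotate → (2.65975,3.89560) → ×s → (1.31416,1.92478) → (1.31,1.92)
v3: (2,0) → rotate → (-1.99836,0.08090) → ×s → (-0.98737,0.03997) → (-0.99,0.04)
v4: (4.5,5) → rotate → (-4.69856,-4.81389) → ×s → (-2.32152,-2.37850) → (-2.32,-2.38)
v5: (-0.5,4) → rotate → (0.33780,-4.01695) → ×s → (0.16690,-1.98474) → (0.17,-1.98)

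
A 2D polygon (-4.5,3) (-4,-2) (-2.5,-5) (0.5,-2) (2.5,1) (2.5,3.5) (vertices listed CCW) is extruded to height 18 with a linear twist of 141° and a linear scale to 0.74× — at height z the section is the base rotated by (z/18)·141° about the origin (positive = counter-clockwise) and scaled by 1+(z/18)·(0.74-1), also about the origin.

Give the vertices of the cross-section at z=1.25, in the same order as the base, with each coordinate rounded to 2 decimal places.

Cross-section at z=1.25: (-4.86,2.15) (-3.54,-2.60) (-1.58,-5.26) (0.82,-1.85) (2.25,1.39) (1.83,3.80)

t = z/height = 1.25/18 = 0.0694444
s = 1 + (scale-1)·z/height = 1 + (0.74-1)·1.25/18 = 0.981944
θ = twist·z/height = 141°·1.25/18 = 9.7917° = 0.170897 rad
cos θ = 0.985433, sin θ = 0.170066 (intermediates below are computed at full precision and shown rounded to 5 d.p.)
v1: (-4.5,3) → rotate → (-4.94465,2.19100) → ×s → (-4.85537,2.15144) → (-4.86,2.15)
v2: (-4,-2) → rotate → (-3.60160,-2.65113) → ×s → (-3.53657,-2.60326) → (-3.54,-2.60)
v3: (-2.5,-5) → rotate → (-1.61325,-5.35233) → ×s → (-1.58412,-5.25569) → (-1.58,-5.26)
v4: (0.5,-2) → rotate → (0.83285,-1.88583) → ×s → (0.81781,-1.85178) → (0.82,-1.85)
v5: (2.5,1) → rotate → (2.29352,1.41060) → ×s → (2.25210,1.38513) → (2.25,1.39)
v6: (2.5,3.5) → rotate → (1.86835,3.87418) → ×s → (1.83462,3.80423) → (1.83,3.80)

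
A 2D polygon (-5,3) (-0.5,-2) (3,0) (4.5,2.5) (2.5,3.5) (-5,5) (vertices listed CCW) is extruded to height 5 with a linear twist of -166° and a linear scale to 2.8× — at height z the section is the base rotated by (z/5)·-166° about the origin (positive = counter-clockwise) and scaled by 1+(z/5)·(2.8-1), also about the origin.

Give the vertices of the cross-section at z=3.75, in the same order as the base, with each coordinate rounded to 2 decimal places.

t = z/height = 3.75/5 = 0.75
s = 1 + (scale-1)·z/height = 1 + (2.8-1)·3.75/5 = 2.350000
θ = twist·z/height = -166°·3.75/5 = -124.5000° = -2.172935 rad
cos θ = -0.566406, sin θ = -0.824126 (intermediates below are computed at full precision and shown rounded to 5 d.p.)
v1: (-5,3) → rotate → (5.30441,2.42141) → ×s → (12.46536,5.69032) → (12.47,5.69)
v2: (-0.5,-2) → rotate → (-1.36505,1.54488) → ×s → (-3.20787,3.63046) → (-3.21,3.63)
v3: (3,0) → rotate → (-1.69922,-2.47238) → ×s → (-3.99316,-5.81009) → (-3.99,-5.81)
v4: (4.5,2.5) → rotate → (-0.48851,-5.12458) → ×s → (-1.14800,-12.04277) → (-1.15,-12.04)
v5: (2.5,3.5) → rotate → (1.46843,-4.04274) → ×s → (3.45080,-9.50043) → (3.45,-9.50)
v6: (-5,5) → rotate → (6.95266,1.28860) → ×s → (16.33876,3.02821) → (16.34,3.03)

Cross-section at z=3.75: (12.47,5.69) (-3.21,3.63) (-3.99,-5.81) (-1.15,-12.04) (3.45,-9.50) (16.34,3.03)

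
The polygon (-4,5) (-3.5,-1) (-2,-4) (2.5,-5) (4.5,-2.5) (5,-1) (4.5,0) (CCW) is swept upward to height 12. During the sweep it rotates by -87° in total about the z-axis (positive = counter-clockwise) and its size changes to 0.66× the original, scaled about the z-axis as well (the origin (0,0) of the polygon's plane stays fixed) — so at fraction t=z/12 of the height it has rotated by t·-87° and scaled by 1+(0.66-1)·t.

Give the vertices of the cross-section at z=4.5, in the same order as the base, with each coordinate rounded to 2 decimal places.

Cross-section at z=4.5: (-0.59,5.56) (-3.04,0.91) (-3.35,-2.00) (-0.51,-4.85) (2.13,-3.95) (3.20,-3.09) (3.31,-2.12)

t = z/height = 4.5/12 = 0.375
s = 1 + (scale-1)·z/height = 1 + (0.66-1)·4.5/12 = 0.872500
θ = twist·z/height = -87°·4.5/12 = -32.6250° = -0.569414 rad
cos θ = 0.842217, sin θ = -0.539138 (intermediates below are computed at full precision and shown rounded to 5 d.p.)
v1: (-4,5) → rotate → (-0.67318,6.36764) → ×s → (-0.58735,5.55577) → (-0.59,5.56)
v2: (-3.5,-1) → rotate → (-3.48690,1.04477) → ×s → (-3.04232,0.91156) → (-3.04,0.91)
v3: (-2,-4) → rotate → (-3.84099,-2.29059) → ×s → (-3.35126,-1.99854) → (-3.35,-2.00)
v4: (2.5,-5) → rotate → (-0.59015,-5.55893) → ×s → (-0.51490,-4.85017) → (-0.51,-4.85)
v5: (4.5,-2.5) → rotate → (2.44213,-4.53167) → ×s → (2.13076,-3.95388) → (2.13,-3.95)
v6: (5,-1) → rotate → (3.67195,-3.53791) → ×s → (3.20377,-3.08683) → (3.20,-3.09)
v7: (4.5,0) → rotate → (3.78998,-2.42612) → ×s → (3.30676,-2.11679) → (3.31,-2.12)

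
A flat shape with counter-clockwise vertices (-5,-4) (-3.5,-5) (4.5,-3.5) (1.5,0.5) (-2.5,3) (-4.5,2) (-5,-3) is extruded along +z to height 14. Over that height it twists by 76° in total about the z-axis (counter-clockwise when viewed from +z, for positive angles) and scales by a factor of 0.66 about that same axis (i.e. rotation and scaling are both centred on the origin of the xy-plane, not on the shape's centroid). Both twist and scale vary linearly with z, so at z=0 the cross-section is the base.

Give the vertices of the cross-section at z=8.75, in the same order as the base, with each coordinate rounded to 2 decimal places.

Cross-section at z=8.75: (-0.34,-5.03) (1.04,-4.69) (4.43,0.75) (0.51,1.14) (-3.07,0.14) (-3.56,-1.55) (-0.92,-4.50)

t = z/height = 8.75/14 = 0.625
s = 1 + (scale-1)·z/height = 1 + (0.66-1)·8.75/14 = 0.787500
θ = twist·z/height = 76°·8.75/14 = 47.5000° = 0.829031 rad
cos θ = 0.675590, sin θ = 0.737277 (intermediates below are computed at full precision and shown rounded to 5 d.p.)
v1: (-5,-4) → rotate → (-0.42884,-6.38875) → ×s → (-0.33771,-5.03114) → (-0.34,-5.03)
v2: (-3.5,-5) → rotate → (1.32182,-5.95842) → ×s → (1.04093,-4.69226) → (1.04,-4.69)
v3: (4.5,-3.5) → rotate → (5.62063,0.95318) → ×s → (4.42624,0.75063) → (4.43,0.75)
v4: (1.5,0.5) → rotate → (0.64475,1.44371) → ×s → (0.50774,1.13692) → (0.51,1.14)
v5: (-2.5,3) → rotate → (-3.90081,0.18358) → ×s → (-3.07189,0.14457) → (-3.07,0.14)
v6: (-4.5,2) → rotate → (-4.51471,-1.96657) → ×s → (-3.55533,-1.54867) → (-3.56,-1.55)
v7: (-5,-3) → rotate → (-1.16612,-5.71316) → ×s → (-0.91832,-4.49911) → (-0.92,-4.50)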